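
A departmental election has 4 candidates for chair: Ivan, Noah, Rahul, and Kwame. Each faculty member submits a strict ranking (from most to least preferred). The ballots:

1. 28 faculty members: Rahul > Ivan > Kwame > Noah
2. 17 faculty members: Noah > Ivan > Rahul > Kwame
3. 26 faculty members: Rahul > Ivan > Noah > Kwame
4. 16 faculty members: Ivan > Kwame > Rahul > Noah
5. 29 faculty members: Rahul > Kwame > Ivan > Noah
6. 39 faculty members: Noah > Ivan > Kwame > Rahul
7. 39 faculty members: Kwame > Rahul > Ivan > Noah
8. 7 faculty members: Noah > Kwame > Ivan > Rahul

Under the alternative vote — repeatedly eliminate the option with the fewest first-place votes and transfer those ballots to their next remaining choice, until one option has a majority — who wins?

Round 1: Ivan 16, Noah 63, Rahul 83, Kwame 39. Eliminate Ivan.
Round 2: Noah 63, Rahul 83, Kwame 55. Eliminate Kwame.
Round 3: Noah 63, Rahul 138. Rahul has a majority.

Rahul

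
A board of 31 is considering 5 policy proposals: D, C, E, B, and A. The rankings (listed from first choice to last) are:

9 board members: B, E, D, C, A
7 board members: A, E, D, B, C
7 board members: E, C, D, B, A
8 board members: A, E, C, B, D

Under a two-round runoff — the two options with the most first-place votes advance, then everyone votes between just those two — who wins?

B

Round 1 first-place votes: D 0, C 0, E 7, B 9, A 15.
A and B advance.
Runoff: A is preferred to B by 15 voters; B by 16.
B wins the runoff.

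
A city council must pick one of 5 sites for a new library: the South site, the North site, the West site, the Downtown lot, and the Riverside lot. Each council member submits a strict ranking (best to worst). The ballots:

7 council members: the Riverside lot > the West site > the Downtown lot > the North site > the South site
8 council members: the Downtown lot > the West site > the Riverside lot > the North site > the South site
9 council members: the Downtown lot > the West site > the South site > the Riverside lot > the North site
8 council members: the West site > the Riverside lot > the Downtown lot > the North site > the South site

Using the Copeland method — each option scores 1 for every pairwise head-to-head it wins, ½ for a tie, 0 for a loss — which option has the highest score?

the Downtown lot

the South site: loses to the North site, the West site, the Downtown lot, and the Riverside lot → score 0.
the North site: beats the South site; loses to the West site, the Downtown lot, and the Riverside lot → score 1.
the West site: beats the South site, the North site, and the Riverside lot; loses to the Downtown lot → score 3.
the Downtown lot: beats the South site, the North site, the West site, and the Riverside lot → score 4.
the Riverside lot: beats the South site and the North site; loses to the West site and the Downtown lot → score 2.
the Downtown lot has the best pairwise record.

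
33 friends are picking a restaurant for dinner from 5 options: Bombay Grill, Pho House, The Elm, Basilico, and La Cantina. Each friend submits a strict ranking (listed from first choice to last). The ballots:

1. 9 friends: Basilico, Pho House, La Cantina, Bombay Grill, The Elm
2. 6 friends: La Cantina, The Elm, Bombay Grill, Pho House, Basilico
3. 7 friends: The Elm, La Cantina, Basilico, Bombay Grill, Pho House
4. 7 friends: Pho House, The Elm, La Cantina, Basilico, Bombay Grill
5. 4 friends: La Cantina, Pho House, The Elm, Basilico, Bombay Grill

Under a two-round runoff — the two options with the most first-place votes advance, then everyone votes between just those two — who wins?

La Cantina

Round 1 first-place votes: Bombay Grill 0, Pho House 7, The Elm 7, Basilico 9, La Cantina 10.
La Cantina and Basilico advance.
Runoff: La Cantina is preferred to Basilico by 24 voters; Basilico by 9.
La Cantina wins the runoff.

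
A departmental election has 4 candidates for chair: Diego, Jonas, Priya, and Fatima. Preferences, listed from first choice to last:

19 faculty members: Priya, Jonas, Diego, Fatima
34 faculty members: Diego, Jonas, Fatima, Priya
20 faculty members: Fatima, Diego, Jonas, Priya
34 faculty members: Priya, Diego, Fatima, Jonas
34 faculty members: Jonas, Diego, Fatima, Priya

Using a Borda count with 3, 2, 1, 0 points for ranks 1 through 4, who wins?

Diego

Diego: 19·1 + 34·3 + 20·2 + 34·2 + 34·2 = 297
Jonas: 19·2 + 34·2 + 20·1 + 34·0 + 34·3 = 228
Priya: 19·3 + 34·0 + 20·0 + 34·3 + 34·0 = 159
Fatima: 19·0 + 34·1 + 20·3 + 34·1 + 34·1 = 162
Diego has the highest Borda score (297).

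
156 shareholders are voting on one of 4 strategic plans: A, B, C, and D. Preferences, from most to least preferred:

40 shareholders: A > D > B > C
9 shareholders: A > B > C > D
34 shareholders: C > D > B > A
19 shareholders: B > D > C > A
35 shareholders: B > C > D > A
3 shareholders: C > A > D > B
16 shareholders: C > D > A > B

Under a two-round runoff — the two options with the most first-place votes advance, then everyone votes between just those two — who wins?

Round 1 first-place votes: A 49, B 54, C 53, D 0.
B and C advance.
Runoff: B is preferred to C by 103 voters; C by 53.
B wins the runoff.

B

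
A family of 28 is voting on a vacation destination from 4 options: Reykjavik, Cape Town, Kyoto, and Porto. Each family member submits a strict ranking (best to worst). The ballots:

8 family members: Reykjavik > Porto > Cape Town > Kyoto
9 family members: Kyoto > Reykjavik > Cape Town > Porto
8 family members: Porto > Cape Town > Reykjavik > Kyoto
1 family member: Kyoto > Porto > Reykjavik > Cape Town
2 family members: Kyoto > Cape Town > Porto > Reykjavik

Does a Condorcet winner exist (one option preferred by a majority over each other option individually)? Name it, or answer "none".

Reykjavik vs Cape Town: 18–10 for Reykjavik.
Reykjavik vs Kyoto: 16–12 for Reykjavik.
Reykjavik vs Porto: 17–11 for Reykjavik.
Reykjavik beats every other option head-to-head.

Reykjavik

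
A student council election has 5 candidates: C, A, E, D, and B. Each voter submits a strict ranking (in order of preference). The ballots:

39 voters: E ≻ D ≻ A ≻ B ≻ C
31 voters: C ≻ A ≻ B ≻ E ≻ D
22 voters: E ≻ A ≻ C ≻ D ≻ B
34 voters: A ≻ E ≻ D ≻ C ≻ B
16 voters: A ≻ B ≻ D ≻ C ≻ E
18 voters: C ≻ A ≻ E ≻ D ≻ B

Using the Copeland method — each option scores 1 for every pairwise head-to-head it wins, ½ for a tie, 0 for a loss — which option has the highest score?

C: beats B; loses to A, E, and D → score 1.
A: beats C, E, D, and B → score 4.
E: beats C, D, and B; loses to A → score 3.
D: beats C and B; loses to A and E → score 2.
B: loses to C, A, E, and D → score 0.
A has the best pairwise record.

A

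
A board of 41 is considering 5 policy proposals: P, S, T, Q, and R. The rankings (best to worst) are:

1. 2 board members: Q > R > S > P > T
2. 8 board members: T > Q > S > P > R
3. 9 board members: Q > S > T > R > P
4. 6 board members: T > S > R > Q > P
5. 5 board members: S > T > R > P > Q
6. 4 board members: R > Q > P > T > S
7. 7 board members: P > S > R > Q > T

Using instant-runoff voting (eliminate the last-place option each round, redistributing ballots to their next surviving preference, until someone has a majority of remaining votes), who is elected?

Round 1: P 7, S 5, T 14, Q 11, R 4. Eliminate R.
Round 2: P 7, S 5, T 14, Q 15. Eliminate S.
Round 3: P 7, T 19, Q 15. Eliminate P.
Round 4: T 19, Q 22. Q has a majority.

Q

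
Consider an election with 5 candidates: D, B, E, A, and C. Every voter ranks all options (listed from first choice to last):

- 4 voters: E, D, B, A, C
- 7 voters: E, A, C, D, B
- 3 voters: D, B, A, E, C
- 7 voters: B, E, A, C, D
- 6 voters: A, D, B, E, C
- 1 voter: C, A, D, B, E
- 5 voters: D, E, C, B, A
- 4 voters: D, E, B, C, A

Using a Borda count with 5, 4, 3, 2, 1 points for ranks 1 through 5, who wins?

E

D: 4·4 + 7·2 + 3·5 + 7·1 + 6·4 + 1·3 + 5·5 + 4·5 = 124
B: 4·3 + 7·1 + 3·4 + 7·5 + 6·3 + 1·2 + 5·2 + 4·3 = 108
E: 4·5 + 7·5 + 3·2 + 7·4 + 6·2 + 1·1 + 5·4 + 4·4 = 138
A: 4·2 + 7·4 + 3·3 + 7·3 + 6·5 + 1·4 + 5·1 + 4·1 = 109
C: 4·1 + 7·3 + 3·1 + 7·2 + 6·1 + 1·5 + 5·3 + 4·2 = 76
E has the highest Borda score (138).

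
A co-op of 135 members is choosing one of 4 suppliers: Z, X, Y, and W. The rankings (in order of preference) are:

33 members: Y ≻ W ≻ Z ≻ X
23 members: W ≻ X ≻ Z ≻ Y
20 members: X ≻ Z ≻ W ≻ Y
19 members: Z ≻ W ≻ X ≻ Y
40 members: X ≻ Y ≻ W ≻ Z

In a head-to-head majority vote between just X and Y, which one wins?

X

Voters preferring X to Y: 102; preferring Y to X: 33.
X wins the head-to-head.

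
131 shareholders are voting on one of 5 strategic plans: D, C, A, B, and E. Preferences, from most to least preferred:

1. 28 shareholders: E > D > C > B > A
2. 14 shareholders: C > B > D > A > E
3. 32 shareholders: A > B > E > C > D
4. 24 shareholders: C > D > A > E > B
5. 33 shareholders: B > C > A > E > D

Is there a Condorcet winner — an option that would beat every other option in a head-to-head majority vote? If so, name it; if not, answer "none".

C

C vs D: 103–28 for C.
C vs A: 99–32 for C.
C vs B: 66–65 for C.
C vs E: 71–60 for C.
C beats every other option head-to-head.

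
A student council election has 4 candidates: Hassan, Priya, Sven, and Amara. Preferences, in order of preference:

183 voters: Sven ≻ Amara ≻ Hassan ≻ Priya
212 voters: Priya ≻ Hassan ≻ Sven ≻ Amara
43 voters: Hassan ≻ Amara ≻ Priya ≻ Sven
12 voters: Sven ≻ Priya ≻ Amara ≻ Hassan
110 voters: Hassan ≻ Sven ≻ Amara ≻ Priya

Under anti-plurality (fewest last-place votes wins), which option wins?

Last-place votes: Hassan 12, Priya 293, Sven 43, Amara 212.
Hassan is ranked last by the fewest voters, so Hassan wins.

Hassan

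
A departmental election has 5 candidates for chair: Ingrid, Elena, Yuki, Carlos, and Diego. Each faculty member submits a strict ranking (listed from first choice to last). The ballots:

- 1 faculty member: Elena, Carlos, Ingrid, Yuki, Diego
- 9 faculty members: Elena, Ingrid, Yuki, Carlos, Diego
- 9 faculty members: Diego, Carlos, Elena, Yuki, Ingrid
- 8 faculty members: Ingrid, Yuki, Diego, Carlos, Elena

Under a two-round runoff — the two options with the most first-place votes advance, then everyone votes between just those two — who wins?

Diego

Round 1 first-place votes: Ingrid 8, Elena 10, Yuki 0, Carlos 0, Diego 9.
Elena and Diego advance.
Runoff: Elena is preferred to Diego by 10 voters; Diego by 17.
Diego wins the runoff.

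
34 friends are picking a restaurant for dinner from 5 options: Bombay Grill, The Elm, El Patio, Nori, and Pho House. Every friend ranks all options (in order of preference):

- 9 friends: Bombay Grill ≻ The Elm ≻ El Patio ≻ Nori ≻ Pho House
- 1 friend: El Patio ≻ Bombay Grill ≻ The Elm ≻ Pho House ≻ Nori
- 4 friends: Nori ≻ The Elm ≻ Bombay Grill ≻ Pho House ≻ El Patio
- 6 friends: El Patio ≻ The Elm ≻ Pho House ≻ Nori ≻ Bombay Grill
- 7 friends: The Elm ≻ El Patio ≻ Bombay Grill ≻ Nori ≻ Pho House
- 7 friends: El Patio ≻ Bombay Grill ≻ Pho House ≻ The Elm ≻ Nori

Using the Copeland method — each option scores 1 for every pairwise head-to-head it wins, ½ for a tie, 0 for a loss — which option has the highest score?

Bombay Grill: beats Nori and Pho House; ties The Elm; loses to El Patio → score 2.5.
The Elm: beats El Patio, Nori, and Pho House; ties Bombay Grill → score 3.5.
El Patio: beats Bombay Grill, Nori, and Pho House; loses to The Elm → score 3.
Nori: beats Pho House; loses to Bombay Grill, The Elm, and El Patio → score 1.
Pho House: loses to Bombay Grill, The Elm, El Patio, and Nori → score 0.
The Elm has the best pairwise record.

The Elm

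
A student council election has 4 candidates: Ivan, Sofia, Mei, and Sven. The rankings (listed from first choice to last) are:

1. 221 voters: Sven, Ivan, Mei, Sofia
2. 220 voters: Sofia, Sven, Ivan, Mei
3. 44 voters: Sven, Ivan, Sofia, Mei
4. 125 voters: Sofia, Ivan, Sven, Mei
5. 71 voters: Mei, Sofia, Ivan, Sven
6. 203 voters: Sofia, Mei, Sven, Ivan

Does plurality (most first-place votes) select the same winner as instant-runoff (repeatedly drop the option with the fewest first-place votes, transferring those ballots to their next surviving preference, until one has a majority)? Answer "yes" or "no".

yes

Plurality — first-place votes: Ivan 0, Sofia 548, Mei 71, Sven 265. Winner: Sofia.
Instant-runoff — R1 Ivan 0, Sofia 548, Mei 71, Sven 265 (Sofia winner). Winner: Sofia.
The two methods agree.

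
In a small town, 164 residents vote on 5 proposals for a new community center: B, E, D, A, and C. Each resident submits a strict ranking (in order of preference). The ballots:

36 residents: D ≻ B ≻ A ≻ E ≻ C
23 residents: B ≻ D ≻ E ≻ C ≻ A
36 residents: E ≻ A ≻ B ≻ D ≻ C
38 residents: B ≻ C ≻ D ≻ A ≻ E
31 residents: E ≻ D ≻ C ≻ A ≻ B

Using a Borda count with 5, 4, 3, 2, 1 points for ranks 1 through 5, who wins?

B

B: 36·4 + 23·5 + 36·3 + 38·5 + 31·1 = 588
E: 36·2 + 23·3 + 36·5 + 38·1 + 31·5 = 514
D: 36·5 + 23·4 + 36·2 + 38·3 + 31·4 = 582
A: 36·3 + 23·1 + 36·4 + 38·2 + 31·2 = 413
C: 36·1 + 23·2 + 36·1 + 38·4 + 31·3 = 363
B has the highest Borda score (588).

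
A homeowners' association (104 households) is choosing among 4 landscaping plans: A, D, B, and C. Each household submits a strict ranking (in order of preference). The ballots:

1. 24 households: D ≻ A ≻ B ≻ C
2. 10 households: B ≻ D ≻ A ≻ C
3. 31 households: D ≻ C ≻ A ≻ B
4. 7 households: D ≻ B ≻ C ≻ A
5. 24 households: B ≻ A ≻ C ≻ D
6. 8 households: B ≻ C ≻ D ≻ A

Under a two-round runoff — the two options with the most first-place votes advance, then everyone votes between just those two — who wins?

Round 1 first-place votes: A 0, D 62, B 42, C 0.
D and B advance.
Runoff: D is preferred to B by 62 voters; B by 42.
D wins the runoff.

D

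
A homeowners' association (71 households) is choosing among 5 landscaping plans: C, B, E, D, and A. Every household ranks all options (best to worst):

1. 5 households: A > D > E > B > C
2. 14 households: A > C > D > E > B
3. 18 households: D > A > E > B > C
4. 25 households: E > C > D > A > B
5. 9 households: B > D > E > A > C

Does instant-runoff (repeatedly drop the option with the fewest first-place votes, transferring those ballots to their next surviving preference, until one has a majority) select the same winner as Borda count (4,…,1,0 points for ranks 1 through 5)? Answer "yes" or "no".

yes

Instant-runoff — R1 C 0, B 9, E 25, D 18, A 19 (C out); R2 B 9, E 25, D 18, A 19 (B out); R3 E 25, D 27, A 19 (A out); R4 E 25, D 46 (D winner). Winner: D.
Borda — scores: C 117, B 59, E 178, D 192, A 164. Winner: D.
The two methods agree.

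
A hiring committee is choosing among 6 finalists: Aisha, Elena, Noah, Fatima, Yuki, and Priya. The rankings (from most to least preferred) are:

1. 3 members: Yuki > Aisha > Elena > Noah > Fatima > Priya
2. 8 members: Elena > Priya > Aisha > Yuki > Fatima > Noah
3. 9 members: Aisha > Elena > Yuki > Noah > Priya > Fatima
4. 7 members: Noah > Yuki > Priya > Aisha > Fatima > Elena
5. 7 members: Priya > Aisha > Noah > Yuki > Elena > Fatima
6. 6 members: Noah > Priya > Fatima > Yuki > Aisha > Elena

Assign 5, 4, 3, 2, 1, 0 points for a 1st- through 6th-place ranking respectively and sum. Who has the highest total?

Aisha

Aisha: 3·4 + 8·3 + 9·5 + 7·2 + 7·4 + 6·1 = 129
Elena: 3·3 + 8·5 + 9·4 + 7·0 + 7·1 + 6·0 = 92
Noah: 3·2 + 8·0 + 9·2 + 7·5 + 7·3 + 6·5 = 110
Fatima: 3·1 + 8·1 + 9·0 + 7·1 + 7·0 + 6·3 = 36
Yuki: 3·5 + 8·2 + 9·3 + 7·4 + 7·2 + 6·2 = 112
Priya: 3·0 + 8·4 + 9·1 + 7·3 + 7·5 + 6·4 = 121
Aisha has the highest Borda score (129).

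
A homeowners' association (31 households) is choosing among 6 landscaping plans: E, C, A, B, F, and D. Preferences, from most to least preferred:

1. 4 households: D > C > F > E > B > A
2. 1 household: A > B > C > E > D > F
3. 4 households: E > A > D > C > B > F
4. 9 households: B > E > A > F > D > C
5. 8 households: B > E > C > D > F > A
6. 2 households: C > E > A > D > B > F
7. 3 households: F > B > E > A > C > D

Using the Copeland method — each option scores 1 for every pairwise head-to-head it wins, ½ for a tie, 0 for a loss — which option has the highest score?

E: beats C, A, F, and D; loses to B → score 4.
C: beats F; loses to E, A, B, and D → score 1.
A: beats C, F, and D; loses to E and B → score 3.
B: beats E, C, A, F, and D → score 5.
F: loses to E, C, A, B, and D → score 0.
D: beats C and F; loses to E, A, and B → score 2.
B has the best pairwise record.

B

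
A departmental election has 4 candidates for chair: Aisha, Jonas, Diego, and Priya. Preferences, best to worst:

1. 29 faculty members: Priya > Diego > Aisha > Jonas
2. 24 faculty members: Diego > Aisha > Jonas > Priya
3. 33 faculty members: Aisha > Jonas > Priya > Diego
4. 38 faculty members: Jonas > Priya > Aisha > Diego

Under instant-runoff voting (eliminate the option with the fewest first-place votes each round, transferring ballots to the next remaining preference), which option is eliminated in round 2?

Priya

Round 1: Aisha 33, Jonas 38, Diego 24, Priya 29. Eliminate Diego.
Round 2: Aisha 57, Jonas 38, Priya 29. Eliminate Priya.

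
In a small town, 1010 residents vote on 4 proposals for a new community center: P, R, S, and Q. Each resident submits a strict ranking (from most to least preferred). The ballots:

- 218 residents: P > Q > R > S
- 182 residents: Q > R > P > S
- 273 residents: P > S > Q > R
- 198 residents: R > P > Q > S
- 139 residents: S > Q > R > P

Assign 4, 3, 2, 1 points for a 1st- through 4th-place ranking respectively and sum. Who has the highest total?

P

P: 218·4 + 182·2 + 273·4 + 198·3 + 139·1 = 3061
R: 218·2 + 182·3 + 273·1 + 198·4 + 139·2 = 2325
S: 218·1 + 182·1 + 273·3 + 198·1 + 139·4 = 1973
Q: 218·3 + 182·4 + 273·2 + 198·2 + 139·3 = 2741
P has the highest Borda score (3061).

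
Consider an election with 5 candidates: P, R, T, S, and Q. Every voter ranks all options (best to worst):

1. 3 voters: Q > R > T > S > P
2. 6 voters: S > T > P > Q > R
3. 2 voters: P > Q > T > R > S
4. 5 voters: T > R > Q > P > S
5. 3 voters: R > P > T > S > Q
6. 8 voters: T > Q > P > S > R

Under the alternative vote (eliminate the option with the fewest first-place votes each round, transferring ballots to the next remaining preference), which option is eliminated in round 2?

R

Round 1: P 2, R 3, T 13, S 6, Q 3. Eliminate P.
Round 2: R 3, T 13, S 6, Q 5. Eliminate R.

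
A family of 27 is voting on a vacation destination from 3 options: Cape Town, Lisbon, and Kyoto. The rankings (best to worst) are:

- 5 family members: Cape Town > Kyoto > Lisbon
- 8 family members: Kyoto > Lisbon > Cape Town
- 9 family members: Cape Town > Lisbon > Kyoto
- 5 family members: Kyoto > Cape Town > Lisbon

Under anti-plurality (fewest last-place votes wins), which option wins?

Last-place votes: Cape Town 8, Lisbon 10, Kyoto 9.
Cape Town is ranked last by the fewest voters, so Cape Town wins.

Cape Town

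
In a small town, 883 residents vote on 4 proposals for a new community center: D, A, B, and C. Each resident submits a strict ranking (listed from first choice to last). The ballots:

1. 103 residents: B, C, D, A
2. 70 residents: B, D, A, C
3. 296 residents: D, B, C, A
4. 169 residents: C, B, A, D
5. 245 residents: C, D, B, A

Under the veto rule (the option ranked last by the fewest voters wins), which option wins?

B

Last-place votes: D 169, A 644, B 0, C 70.
B is ranked last by the fewest voters, so B wins.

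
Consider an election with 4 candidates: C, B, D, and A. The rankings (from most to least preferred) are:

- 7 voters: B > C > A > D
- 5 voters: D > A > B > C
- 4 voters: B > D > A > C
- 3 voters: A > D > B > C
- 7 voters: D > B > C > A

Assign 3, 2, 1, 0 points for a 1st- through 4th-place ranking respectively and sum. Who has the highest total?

C: 7·2 + 5·0 + 4·0 + 3·0 + 7·1 = 21
B: 7·3 + 5·1 + 4·3 + 3·1 + 7·2 = 55
D: 7·0 + 5·3 + 4·2 + 3·2 + 7·3 = 50
A: 7·1 + 5·2 + 4·1 + 3·3 + 7·0 = 30
B has the highest Borda score (55).

B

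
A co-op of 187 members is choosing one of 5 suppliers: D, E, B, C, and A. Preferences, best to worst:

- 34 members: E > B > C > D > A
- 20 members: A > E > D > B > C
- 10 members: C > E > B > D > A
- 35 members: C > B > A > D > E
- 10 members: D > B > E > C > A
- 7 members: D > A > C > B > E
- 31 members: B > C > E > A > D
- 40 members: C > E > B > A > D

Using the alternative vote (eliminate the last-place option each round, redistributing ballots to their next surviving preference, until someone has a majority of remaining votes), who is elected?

Round 1: D 17, E 34, B 31, C 85, A 20. Eliminate D.
Round 2: E 34, B 41, C 85, A 27. Eliminate A.
Round 3: E 54, B 41, C 92. Eliminate B.
Round 4: E 64, C 123. C has a majority.

C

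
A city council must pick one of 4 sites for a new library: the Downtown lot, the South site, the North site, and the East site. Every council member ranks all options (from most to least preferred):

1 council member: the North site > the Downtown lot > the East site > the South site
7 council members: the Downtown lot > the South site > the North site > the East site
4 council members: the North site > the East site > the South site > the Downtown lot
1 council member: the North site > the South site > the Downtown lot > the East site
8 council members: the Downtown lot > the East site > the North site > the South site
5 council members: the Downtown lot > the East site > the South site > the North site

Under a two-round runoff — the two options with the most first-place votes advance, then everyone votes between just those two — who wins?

Round 1 first-place votes: the Downtown lot 20, the South site 0, the North site 6, the East site 0.
the Downtown lot and the North site advance.
Runoff: the Downtown lot is preferred to the North site by 20 voters; the North site by 6.
the Downtown lot wins the runoff.

the Downtown lot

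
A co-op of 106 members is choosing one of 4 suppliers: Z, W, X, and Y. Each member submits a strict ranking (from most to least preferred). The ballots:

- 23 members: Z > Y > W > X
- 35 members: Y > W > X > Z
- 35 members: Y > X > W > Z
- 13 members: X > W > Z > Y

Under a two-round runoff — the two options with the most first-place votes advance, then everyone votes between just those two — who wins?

Y

Round 1 first-place votes: Z 23, W 0, X 13, Y 70.
Y and Z advance.
Runoff: Y is preferred to Z by 70 voters; Z by 36.
Y wins the runoff.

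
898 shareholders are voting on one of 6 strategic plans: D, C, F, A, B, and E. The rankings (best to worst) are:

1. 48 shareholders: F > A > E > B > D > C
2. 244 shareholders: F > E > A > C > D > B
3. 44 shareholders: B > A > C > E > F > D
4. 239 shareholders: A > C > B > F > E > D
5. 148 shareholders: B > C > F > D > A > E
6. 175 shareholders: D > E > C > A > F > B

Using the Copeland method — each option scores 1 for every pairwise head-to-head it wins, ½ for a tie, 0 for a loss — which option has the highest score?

D: loses to C, F, A, B, and E → score 0.
C: beats D, F, and B; loses to A and E → score 3.
F: beats D, B, and E; loses to C and A → score 3.
A: beats D, C, F, B, and E → score 5.
B: beats D; loses to C, F, A, and E → score 1.
E: beats D, C, and B; loses to F and A → score 3.
A has the best pairwise record.

A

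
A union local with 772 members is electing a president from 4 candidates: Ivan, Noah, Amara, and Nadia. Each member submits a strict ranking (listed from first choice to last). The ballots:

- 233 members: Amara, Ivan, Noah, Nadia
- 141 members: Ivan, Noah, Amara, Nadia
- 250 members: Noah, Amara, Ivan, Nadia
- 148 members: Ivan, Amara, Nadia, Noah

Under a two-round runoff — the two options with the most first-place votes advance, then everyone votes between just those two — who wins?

Ivan

Round 1 first-place votes: Ivan 289, Noah 250, Amara 233, Nadia 0.
Ivan and Noah advance.
Runoff: Ivan is preferred to Noah by 522 voters; Noah by 250.
Ivan wins the runoff.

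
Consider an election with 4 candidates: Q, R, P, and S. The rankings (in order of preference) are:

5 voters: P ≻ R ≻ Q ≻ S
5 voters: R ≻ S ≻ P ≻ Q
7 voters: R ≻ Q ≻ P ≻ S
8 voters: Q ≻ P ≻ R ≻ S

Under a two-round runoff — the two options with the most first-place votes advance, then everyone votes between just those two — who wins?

Round 1 first-place votes: Q 8, R 12, P 5, S 0.
R and Q advance.
Runoff: R is preferred to Q by 17 voters; Q by 8.
R wins the runoff.

R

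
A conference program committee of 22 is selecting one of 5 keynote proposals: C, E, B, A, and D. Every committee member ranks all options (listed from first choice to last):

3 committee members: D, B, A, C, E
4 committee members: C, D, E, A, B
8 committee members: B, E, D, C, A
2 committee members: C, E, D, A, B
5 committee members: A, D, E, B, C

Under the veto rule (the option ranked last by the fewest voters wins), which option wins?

D

Last-place votes: C 5, E 3, B 6, A 8, D 0.
D is ranked last by the fewest voters, so D wins.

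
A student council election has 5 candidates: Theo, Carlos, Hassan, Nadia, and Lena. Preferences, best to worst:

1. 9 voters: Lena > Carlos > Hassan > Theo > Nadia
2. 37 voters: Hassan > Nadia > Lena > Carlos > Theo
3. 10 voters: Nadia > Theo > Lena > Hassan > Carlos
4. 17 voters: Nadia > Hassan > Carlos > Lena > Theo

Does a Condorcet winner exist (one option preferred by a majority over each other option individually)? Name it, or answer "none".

Hassan

Hassan vs Theo: 63–10 for Hassan.
Hassan vs Carlos: 64–9 for Hassan.
Hassan vs Nadia: 46–27 for Hassan.
Hassan vs Lena: 54–19 for Hassan.
Hassan beats every other option head-to-head.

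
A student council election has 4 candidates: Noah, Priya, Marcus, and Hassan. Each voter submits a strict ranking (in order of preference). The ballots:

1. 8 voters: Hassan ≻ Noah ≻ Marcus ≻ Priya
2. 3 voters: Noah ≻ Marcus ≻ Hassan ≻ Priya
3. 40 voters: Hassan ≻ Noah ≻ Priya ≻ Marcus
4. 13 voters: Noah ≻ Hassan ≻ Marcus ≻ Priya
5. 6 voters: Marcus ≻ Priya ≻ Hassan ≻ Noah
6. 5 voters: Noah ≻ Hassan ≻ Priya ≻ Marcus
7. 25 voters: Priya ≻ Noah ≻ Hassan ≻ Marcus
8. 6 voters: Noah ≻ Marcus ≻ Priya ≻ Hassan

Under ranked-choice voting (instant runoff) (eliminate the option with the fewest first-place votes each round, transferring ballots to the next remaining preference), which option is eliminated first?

Marcus

Round 1: Noah 27, Priya 25, Marcus 6, Hassan 48. Eliminate Marcus.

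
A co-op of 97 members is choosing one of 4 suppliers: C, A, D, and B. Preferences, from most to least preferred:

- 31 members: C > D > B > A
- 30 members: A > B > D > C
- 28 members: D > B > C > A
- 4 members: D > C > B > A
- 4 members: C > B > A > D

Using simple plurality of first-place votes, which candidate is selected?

First-place votes: C 35, A 30, D 32, B 0.
C has the most first-place votes.

C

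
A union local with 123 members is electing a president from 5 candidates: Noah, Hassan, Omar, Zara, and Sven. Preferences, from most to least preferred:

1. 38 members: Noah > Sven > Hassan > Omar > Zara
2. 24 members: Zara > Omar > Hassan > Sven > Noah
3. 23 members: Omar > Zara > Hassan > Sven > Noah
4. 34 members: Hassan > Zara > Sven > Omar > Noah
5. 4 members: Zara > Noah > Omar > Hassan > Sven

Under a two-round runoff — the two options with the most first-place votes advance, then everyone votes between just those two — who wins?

Hassan

Round 1 first-place votes: Noah 38, Hassan 34, Omar 23, Zara 28, Sven 0.
Noah and Hassan advance.
Runoff: Noah is preferred to Hassan by 42 voters; Hassan by 81.
Hassan wins the runoff.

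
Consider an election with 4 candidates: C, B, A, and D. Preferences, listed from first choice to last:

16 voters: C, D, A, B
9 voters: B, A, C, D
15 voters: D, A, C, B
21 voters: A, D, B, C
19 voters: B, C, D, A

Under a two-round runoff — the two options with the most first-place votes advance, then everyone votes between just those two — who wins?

A

Round 1 first-place votes: C 16, B 28, A 21, D 15.
B and A advance.
Runoff: B is preferred to A by 28 voters; A by 52.
A wins the runoff.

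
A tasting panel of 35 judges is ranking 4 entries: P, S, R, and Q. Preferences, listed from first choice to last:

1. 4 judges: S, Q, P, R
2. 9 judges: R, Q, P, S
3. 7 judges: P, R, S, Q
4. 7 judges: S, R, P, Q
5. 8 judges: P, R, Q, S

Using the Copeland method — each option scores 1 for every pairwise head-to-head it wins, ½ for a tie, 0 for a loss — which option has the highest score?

P: beats S, R, and Q → score 3.
S: beats Q; loses to P and R → score 1.
R: beats S and Q; loses to P → score 2.
Q: loses to P, S, and R → score 0.
P has the best pairwise record.

P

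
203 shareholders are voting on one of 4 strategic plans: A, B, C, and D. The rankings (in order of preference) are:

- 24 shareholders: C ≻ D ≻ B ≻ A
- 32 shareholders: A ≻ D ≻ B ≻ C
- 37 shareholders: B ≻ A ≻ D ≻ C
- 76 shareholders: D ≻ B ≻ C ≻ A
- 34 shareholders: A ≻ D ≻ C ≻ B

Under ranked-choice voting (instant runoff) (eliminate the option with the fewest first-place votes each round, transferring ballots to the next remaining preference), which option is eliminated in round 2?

Round 1: A 66, B 37, C 24, D 76. Eliminate C.
Round 2: A 66, B 37, D 100. Eliminate B.

B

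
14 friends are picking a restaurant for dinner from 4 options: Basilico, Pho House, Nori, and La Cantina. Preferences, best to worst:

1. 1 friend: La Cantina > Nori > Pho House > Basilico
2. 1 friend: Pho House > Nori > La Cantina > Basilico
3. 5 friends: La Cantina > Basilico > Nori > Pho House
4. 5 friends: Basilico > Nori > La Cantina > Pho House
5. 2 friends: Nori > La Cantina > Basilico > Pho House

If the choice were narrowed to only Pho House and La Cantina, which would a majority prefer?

La Cantina

Voters preferring Pho House to La Cantina: 1; preferring La Cantina to Pho House: 13.
La Cantina wins the head-to-head.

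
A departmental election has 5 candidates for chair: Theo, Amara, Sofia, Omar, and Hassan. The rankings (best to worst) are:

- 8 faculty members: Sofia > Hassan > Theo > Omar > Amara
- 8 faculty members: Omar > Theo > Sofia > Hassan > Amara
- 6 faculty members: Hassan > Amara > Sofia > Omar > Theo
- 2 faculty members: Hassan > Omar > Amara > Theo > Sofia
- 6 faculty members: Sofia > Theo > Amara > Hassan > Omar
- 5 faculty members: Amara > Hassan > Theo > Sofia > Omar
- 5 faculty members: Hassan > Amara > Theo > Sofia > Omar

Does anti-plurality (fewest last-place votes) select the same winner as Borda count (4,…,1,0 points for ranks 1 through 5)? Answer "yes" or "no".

yes

Anti-plurality — last-place votes: Theo 6, Amara 16, Sofia 2, Omar 16, Hassan 0. Winner: Hassan.
Borda — scores: Theo 80, Amara 69, Sofia 94, Omar 52, Hassan 105. Winner: Hassan.
The two methods agree.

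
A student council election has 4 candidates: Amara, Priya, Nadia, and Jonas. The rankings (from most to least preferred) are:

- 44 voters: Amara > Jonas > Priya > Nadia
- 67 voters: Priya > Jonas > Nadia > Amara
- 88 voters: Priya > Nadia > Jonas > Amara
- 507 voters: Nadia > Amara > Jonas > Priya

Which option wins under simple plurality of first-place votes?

Nadia

First-place votes: Amara 44, Priya 155, Nadia 507, Jonas 0.
Nadia has the most first-place votes.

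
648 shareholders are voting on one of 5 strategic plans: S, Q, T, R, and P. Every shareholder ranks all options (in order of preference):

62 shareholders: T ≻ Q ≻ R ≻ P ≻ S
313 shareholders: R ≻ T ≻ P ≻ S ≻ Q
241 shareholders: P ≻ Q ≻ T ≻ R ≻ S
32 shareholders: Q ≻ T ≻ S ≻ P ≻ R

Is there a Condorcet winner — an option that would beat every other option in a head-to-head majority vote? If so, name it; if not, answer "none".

T

T vs S: 648–0 for T.
T vs Q: 375–273 for T.
T vs R: 335–313 for T.
T vs P: 407–241 for T.
T beats every other option head-to-head.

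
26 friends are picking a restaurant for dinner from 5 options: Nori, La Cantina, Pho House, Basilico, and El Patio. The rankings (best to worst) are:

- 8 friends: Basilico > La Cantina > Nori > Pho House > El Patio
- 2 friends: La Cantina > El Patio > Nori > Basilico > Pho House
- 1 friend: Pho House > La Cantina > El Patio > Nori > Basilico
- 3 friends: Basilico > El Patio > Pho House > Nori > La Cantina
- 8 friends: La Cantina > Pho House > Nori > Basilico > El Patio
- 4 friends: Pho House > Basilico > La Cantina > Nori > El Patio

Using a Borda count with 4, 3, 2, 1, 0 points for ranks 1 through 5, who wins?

La Cantina

Nori: 8·2 + 2·2 + 1·1 + 3·1 + 8·2 + 4·1 = 44
La Cantina: 8·3 + 2·4 + 1·3 + 3·0 + 8·4 + 4·2 = 75
Pho House: 8·1 + 2·0 + 1·4 + 3·2 + 8·3 + 4·4 = 58
Basilico: 8·4 + 2·1 + 1·0 + 3·4 + 8·1 + 4·3 = 66
El Patio: 8·0 + 2·3 + 1·2 + 3·3 + 8·0 + 4·0 = 17
La Cantina has the highest Borda score (75).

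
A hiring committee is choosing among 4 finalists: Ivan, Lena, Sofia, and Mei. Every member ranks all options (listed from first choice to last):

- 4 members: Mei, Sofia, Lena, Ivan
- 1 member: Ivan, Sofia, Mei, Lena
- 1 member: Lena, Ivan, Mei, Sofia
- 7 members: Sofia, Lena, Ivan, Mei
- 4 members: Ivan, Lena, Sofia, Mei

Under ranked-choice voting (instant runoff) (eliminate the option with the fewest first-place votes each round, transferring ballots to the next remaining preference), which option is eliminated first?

Lena

Round 1: Ivan 5, Lena 1, Sofia 7, Mei 4. Eliminate Lena.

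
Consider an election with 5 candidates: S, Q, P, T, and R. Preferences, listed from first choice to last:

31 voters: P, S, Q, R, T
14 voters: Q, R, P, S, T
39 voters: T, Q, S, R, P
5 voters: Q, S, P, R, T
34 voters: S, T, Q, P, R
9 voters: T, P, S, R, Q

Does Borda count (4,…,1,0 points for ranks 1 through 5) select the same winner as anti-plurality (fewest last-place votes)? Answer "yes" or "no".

Borda — scores: S 354, Q 323, P 223, T 294, R 126. Winner: S.
Anti-plurality — last-place votes: S 0, Q 9, P 39, T 50, R 34. Winner: S.
The two methods agree.

yes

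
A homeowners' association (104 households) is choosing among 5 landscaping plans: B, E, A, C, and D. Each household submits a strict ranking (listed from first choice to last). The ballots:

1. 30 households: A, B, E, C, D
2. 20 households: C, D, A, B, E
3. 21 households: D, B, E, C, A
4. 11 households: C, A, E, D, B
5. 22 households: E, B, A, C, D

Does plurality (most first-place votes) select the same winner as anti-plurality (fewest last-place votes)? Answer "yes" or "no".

yes

Plurality — first-place votes: B 0, E 22, A 30, C 31, D 21. Winner: C.
Anti-plurality — last-place votes: B 11, E 20, A 21, C 0, D 52. Winner: C.
The two methods agree.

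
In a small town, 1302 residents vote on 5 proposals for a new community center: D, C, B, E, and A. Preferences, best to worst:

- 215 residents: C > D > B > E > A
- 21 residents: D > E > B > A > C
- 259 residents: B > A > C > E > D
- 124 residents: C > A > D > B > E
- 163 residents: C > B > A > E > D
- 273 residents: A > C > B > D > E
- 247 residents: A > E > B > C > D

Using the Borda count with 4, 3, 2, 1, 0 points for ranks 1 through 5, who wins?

C

D: 215·3 + 21·4 + 259·0 + 124·2 + 163·0 + 273·1 + 247·0 = 1250
C: 215·4 + 21·0 + 259·2 + 124·4 + 163·4 + 273·3 + 247·1 = 3592
B: 215·2 + 21·2 + 259·4 + 124·1 + 163·3 + 273·2 + 247·2 = 3161
E: 215·1 + 21·3 + 259·1 + 124·0 + 163·1 + 273·0 + 247·3 = 1441
A: 215·0 + 21·1 + 259·3 + 124·3 + 163·2 + 273·4 + 247·4 = 3576
C has the highest Borda score (3592).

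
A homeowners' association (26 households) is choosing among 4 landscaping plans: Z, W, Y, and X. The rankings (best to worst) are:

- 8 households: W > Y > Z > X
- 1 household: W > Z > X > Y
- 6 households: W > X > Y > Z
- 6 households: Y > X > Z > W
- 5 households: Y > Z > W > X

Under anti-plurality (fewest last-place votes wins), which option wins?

Last-place votes: Z 6, W 6, Y 1, X 13.
Y is ranked last by the fewest voters, so Y wins.

Y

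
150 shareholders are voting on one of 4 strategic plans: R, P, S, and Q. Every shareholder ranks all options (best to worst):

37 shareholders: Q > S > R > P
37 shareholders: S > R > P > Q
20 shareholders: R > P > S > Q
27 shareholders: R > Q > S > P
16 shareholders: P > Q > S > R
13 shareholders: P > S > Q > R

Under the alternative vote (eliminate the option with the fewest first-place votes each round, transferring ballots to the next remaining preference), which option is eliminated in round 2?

R

Round 1: R 47, P 29, S 37, Q 37. Eliminate P.
Round 2: R 47, S 50, Q 53. Eliminate R.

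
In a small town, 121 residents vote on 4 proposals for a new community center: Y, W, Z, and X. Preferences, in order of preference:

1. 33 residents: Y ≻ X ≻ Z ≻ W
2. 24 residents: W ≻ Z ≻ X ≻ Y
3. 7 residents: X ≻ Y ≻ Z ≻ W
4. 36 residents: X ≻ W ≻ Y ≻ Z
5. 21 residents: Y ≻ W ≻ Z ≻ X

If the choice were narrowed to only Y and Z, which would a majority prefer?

Voters preferring Y to Z: 97; preferring Z to Y: 24.
Y wins the head-to-head.

Y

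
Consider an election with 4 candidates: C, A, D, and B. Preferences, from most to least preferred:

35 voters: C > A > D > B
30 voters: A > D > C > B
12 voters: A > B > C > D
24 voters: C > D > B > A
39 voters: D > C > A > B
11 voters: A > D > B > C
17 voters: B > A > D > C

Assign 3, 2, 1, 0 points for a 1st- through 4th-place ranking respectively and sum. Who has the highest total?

A

C: 35·3 + 30·1 + 12·1 + 24·3 + 39·2 + 11·0 + 17·0 = 297
A: 35·2 + 30·3 + 12·3 + 24·0 + 39·1 + 11·3 + 17·2 = 302
D: 35·1 + 30·2 + 12·0 + 24·2 + 39·3 + 11·2 + 17·1 = 299
B: 35·0 + 30·0 + 12·2 + 24·1 + 39·0 + 11·1 + 17·3 = 110
A has the highest Borda score (302).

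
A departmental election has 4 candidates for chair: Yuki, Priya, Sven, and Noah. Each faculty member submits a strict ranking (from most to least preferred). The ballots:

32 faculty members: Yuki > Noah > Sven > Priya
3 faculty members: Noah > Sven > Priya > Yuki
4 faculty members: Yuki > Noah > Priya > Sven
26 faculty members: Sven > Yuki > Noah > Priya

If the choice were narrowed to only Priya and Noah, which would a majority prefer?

Noah

Voters preferring Priya to Noah: 0; preferring Noah to Priya: 65.
Noah wins the head-to-head.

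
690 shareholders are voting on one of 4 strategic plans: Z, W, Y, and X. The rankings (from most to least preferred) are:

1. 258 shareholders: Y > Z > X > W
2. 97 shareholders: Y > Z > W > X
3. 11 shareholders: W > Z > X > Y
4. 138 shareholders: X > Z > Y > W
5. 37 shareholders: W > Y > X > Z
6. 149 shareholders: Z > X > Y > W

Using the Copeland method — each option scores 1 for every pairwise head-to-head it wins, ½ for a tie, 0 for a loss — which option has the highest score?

Y

Z: beats W and X; loses to Y → score 2.
W: loses to Z, Y, and X → score 0.
Y: beats Z, W, and X → score 3.
X: beats W; loses to Z and Y → score 1.
Y has the best pairwise record.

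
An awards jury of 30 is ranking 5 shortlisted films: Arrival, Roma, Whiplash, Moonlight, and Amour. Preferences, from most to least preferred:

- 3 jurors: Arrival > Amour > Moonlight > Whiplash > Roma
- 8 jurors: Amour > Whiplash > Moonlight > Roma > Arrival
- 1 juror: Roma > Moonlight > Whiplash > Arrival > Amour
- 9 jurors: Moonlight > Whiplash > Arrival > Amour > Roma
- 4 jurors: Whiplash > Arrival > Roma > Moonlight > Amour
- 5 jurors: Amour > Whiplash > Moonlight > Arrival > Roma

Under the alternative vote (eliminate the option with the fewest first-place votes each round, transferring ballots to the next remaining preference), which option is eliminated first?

Round 1: Arrival 3, Roma 1, Whiplash 4, Moonlight 9, Amour 13. Eliminate Roma.

Roma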